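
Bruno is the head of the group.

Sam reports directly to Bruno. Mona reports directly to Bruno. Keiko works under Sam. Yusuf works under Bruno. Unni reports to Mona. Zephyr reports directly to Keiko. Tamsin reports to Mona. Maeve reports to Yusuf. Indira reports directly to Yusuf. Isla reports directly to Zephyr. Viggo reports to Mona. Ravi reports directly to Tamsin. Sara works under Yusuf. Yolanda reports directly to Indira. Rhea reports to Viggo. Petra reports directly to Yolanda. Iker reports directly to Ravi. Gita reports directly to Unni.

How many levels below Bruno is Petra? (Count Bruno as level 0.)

4

Chain from Petra up to Bruno: Petra → Yolanda → Indira → Yusuf → Bruno. That is 4 steps up, so Petra is 4 levels below Bruno.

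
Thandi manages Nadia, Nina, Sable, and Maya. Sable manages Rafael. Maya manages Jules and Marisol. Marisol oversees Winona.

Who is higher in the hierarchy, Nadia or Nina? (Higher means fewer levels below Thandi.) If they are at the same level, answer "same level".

same level

Both Nadia and Nina are 1 level below Thandi.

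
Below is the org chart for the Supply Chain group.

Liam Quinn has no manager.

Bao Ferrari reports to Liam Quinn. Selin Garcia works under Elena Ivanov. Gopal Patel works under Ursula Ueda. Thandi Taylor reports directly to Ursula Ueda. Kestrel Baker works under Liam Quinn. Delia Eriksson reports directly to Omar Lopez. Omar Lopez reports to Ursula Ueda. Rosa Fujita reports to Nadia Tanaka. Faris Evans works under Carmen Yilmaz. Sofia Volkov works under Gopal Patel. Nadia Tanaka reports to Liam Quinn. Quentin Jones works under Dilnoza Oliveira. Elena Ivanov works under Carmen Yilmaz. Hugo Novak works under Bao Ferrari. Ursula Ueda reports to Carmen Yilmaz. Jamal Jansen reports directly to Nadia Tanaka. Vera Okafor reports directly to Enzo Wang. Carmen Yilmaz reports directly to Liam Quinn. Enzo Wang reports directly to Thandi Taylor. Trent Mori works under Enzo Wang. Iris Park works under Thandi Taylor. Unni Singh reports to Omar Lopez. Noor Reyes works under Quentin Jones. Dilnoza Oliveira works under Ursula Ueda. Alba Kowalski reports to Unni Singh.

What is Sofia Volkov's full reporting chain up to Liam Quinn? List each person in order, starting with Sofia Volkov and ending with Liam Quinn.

Sofia Volkov reports to Gopal Patel. Gopal Patel reports to Ursula Ueda. Ursula Ueda reports to Carmen Yilmaz. Carmen Yilmaz reports to Liam Quinn. Liam Quinn is at the top.

Sofia Volkov -> Gopal Patel -> Ursula Ueda -> Carmen Yilmaz -> Liam Quinn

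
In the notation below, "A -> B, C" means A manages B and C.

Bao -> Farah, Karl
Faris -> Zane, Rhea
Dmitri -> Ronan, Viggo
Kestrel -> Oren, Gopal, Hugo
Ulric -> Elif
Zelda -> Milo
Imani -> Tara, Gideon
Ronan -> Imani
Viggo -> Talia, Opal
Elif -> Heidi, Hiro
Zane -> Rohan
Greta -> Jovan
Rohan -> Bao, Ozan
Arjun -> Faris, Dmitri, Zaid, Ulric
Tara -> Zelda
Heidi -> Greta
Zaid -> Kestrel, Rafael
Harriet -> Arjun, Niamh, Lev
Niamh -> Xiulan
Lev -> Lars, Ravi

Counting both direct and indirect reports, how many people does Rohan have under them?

4

Rohan directly manages Bao, Ozan. Under Bao: Karl, Farah (2). Ozan has no reports. So Rohan's organization is 2 direct reports plus everyone under them: 3 + 1 = 4.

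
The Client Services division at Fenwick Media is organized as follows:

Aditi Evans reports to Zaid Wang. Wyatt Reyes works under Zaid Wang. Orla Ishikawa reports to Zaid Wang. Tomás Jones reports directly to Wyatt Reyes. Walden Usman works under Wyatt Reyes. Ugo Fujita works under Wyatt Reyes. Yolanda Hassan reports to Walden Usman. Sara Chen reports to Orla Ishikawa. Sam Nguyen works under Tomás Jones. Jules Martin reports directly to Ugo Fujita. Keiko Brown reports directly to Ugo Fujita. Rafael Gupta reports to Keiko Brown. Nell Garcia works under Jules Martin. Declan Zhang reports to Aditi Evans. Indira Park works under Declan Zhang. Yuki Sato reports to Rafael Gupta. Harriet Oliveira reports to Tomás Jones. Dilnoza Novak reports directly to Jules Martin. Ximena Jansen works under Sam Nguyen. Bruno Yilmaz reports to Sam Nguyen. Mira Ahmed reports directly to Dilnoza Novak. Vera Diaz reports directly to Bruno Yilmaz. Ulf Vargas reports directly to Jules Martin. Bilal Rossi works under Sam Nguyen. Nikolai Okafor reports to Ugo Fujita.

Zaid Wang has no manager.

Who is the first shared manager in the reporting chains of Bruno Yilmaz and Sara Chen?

Zaid Wang

Bruno Yilmaz's chain of managers is Sam Nguyen, Tomás Jones, Wyatt Reyes, Zaid Wang. Sara Chen's chain of managers is Orla Ishikawa, Zaid Wang. The first manager that appears in both chains is Zaid Wang.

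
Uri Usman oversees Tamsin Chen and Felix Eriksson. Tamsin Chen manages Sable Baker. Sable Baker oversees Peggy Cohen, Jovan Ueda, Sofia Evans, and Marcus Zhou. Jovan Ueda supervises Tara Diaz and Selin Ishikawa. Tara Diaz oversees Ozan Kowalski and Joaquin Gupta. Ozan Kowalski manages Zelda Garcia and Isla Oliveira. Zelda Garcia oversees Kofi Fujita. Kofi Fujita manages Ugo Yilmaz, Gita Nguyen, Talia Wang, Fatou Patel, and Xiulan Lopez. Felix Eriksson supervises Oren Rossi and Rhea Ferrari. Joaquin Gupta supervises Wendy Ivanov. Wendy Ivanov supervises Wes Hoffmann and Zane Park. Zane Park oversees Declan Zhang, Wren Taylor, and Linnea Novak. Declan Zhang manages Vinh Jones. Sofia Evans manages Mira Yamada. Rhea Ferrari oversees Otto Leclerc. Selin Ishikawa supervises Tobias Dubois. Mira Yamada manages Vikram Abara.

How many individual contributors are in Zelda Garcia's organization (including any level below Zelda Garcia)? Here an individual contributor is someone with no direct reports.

5

The people in Zelda Garcia's organization with no one reporting to them are Fatou Patel, Ugo Yilmaz, Talia Wang, Gita Nguyen, Xiulan Lopez. That is 5.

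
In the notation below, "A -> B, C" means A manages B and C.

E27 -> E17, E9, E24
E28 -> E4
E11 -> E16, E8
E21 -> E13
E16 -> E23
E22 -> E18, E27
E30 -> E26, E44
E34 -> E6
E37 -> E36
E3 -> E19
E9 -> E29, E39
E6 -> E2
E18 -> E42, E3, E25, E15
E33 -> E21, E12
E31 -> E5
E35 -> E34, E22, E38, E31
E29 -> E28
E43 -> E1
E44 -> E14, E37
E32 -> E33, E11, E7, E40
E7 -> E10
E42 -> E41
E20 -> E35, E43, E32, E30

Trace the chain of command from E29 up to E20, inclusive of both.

E29 reports to E9. E9 reports to E27. E27 reports to E22. E22 reports to E35. E35 reports to E20. E20 is at the top.

E29 -> E9 -> E27 -> E22 -> E35 -> E20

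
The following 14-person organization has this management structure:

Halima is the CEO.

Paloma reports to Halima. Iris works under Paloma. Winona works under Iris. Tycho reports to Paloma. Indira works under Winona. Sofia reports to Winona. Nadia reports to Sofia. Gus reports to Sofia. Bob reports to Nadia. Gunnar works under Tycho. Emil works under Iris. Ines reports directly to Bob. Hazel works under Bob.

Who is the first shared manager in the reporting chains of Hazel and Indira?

Hazel's chain of managers is Bob, Nadia, Sofia, Winona, Iris, Paloma, Halima. Indira's chain of managers is Winona, Iris, Paloma, Halima. The first manager that appears in both chains is Winona.

Winona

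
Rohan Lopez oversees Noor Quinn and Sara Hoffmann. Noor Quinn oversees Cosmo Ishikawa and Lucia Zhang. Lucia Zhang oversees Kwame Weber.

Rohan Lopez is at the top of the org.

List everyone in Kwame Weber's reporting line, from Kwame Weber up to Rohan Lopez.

Kwame Weber reports to Lucia Zhang. Lucia Zhang reports to Noor Quinn. Noor Quinn reports to Rohan Lopez. Rohan Lopez is at the top.

Kwame Weber -> Lucia Zhang -> Noor Quinn -> Rohan Lopez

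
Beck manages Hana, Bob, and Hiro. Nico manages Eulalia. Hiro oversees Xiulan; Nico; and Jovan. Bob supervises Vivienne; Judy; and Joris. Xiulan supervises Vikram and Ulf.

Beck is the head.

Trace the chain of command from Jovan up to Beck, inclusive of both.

Jovan -> Hiro -> Beck

Jovan reports to Hiro. Hiro reports to Beck. Beck is at the top.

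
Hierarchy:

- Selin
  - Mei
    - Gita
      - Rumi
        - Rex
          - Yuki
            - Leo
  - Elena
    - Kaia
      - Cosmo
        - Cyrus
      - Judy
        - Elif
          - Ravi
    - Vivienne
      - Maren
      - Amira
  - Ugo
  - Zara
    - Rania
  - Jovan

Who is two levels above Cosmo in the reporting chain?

Elena

Cosmo reports to Kaia, and Kaia reports to Elena. So Cosmo's skip-level manager is Elena.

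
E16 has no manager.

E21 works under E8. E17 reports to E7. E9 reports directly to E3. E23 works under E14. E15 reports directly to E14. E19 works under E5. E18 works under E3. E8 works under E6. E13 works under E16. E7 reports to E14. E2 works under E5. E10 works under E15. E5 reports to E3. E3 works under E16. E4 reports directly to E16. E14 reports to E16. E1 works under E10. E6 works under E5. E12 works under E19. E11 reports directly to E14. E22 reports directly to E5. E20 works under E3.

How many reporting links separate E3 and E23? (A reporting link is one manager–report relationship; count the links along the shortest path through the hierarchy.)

3

E3 is 1 level below E16, and E23 is 2 levels below E16 (their lowest common manager). The shortest path runs up from E3 to E16 and back down to E23: 1 + 2 = 3 links.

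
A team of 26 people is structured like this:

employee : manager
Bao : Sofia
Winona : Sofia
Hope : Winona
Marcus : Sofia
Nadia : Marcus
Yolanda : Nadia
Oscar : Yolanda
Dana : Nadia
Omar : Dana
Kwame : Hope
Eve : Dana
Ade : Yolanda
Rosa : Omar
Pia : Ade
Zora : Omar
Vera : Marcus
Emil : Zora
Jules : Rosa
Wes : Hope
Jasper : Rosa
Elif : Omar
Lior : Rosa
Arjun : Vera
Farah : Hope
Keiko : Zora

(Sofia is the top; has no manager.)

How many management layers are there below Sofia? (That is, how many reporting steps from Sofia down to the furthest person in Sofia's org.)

6

The longest chain under Sofia runs Sofia → Marcus → Nadia → Dana → Omar → Zora → Keiko, which is 6 levels below Sofia.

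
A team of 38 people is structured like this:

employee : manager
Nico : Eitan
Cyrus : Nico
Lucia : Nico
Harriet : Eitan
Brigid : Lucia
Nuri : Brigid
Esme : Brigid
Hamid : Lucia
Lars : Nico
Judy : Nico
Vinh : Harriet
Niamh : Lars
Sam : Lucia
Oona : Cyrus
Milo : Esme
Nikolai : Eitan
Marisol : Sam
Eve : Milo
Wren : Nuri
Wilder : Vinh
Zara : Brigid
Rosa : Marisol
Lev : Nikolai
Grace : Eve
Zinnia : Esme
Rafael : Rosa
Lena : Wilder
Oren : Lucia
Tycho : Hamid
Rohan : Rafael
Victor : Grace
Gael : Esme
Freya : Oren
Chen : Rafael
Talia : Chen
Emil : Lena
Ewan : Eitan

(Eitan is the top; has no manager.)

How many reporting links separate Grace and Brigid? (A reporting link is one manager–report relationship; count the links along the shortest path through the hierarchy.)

4

Grace is in Brigid's organization: the chain from Grace up to Brigid is Grace → Eve → Milo → Esme → Brigid, which is 4 links.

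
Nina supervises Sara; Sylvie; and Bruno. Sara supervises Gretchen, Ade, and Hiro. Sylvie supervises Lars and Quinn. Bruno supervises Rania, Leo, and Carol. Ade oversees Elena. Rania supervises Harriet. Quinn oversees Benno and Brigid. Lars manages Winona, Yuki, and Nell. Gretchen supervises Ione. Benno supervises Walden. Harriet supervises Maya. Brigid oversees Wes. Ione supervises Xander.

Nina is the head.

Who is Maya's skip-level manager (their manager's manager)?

Maya reports to Harriet, and Harriet reports to Rania. So Maya's skip-level manager is Rania.

Rania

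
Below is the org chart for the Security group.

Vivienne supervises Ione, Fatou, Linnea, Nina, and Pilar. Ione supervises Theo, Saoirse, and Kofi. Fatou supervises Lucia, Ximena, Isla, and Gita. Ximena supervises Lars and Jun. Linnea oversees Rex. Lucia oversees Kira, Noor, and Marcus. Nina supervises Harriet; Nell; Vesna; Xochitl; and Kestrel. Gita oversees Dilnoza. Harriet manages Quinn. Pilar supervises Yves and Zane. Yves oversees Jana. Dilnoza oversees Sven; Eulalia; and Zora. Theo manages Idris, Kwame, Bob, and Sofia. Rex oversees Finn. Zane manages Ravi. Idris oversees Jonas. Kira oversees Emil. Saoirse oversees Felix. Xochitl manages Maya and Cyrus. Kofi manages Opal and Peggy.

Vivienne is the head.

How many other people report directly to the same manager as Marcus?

2

Marcus reports to Lucia. Lucia's other direct reports are Kira, Noor — 2 peers.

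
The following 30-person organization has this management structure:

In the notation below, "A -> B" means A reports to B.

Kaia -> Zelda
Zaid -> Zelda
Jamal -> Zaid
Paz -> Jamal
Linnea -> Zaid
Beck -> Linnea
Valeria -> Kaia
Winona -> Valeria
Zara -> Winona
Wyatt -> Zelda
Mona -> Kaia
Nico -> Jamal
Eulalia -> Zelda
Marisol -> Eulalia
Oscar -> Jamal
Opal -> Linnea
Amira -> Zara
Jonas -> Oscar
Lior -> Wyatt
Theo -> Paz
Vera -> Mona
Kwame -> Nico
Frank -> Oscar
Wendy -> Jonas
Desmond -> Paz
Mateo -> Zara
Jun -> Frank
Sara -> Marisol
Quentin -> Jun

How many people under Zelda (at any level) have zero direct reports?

The people in Zelda's organization with no one reporting to them are Sara, Lior, Opal, Beck, Quentin, Wendy, Kwame, Desmond, Theo, Vera, Mateo, Amira. That is 12.

12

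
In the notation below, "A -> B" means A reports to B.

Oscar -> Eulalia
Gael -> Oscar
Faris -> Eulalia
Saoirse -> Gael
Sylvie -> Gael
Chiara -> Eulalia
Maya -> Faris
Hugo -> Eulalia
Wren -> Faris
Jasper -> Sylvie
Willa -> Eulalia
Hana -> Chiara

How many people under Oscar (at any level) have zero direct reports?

The people in Oscar's organization with no one reporting to them are Jasper, Saoirse. That is 2.

2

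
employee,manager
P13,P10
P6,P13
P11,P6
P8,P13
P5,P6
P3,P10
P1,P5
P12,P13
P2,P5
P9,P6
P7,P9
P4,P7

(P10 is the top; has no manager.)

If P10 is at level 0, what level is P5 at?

3

Chain from P5 up to P10: P5 → P6 → P13 → P10. That is 3 steps up, so P5 is 3 levels below P10.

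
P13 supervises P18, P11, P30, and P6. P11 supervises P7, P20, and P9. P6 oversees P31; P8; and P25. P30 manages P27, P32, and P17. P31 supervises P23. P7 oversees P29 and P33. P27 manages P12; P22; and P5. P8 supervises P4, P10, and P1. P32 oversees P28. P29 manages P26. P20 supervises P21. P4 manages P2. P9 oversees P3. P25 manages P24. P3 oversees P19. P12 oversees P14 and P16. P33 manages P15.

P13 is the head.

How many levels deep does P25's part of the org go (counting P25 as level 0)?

1

The longest chain under P25 runs P25 → P24, which is 1 level below P25.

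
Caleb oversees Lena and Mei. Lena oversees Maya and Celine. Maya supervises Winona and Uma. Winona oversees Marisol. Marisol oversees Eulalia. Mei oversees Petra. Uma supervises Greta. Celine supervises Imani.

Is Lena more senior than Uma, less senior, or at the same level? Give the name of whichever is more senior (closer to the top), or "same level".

Lena is 1 level below Caleb; Uma is 3. Lena is higher.

Lena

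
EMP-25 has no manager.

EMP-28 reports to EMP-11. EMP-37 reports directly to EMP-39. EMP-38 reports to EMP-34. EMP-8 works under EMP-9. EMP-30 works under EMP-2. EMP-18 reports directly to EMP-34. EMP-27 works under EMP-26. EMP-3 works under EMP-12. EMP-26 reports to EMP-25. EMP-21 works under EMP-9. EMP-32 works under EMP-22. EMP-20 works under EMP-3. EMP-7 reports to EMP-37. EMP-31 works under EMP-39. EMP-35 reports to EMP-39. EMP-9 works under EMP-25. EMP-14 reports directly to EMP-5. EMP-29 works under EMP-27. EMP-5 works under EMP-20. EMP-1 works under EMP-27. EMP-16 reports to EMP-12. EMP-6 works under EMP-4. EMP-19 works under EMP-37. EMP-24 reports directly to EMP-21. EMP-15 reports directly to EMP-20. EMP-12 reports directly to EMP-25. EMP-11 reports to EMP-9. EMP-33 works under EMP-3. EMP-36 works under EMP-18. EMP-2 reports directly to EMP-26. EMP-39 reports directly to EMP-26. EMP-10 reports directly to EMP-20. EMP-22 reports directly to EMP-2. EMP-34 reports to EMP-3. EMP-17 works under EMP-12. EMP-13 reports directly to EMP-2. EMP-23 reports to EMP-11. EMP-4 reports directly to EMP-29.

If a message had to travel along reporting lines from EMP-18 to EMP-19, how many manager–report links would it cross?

8

EMP-18 is 4 levels below EMP-25, and EMP-19 is 4 levels below EMP-25 (their lowest common manager). The shortest path runs up from EMP-18 to EMP-25 and back down to EMP-19: 4 + 4 = 8 links.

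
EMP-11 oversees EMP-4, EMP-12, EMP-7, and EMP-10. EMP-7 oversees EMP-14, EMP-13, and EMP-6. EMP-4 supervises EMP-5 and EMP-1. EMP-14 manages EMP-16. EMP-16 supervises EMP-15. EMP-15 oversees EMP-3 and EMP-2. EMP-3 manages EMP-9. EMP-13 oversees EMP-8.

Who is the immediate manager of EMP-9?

EMP-9 reports directly to EMP-3.

EMP-3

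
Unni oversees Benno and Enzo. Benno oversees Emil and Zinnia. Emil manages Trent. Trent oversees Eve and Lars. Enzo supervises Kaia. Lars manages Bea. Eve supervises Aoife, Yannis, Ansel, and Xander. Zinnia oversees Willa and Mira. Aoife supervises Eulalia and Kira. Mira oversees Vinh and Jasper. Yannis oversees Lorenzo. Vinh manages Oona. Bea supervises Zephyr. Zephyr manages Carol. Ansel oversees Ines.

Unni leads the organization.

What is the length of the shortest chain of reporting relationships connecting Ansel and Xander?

Ansel is 1 level below Eve, and Xander is 1 level below Eve (their lowest common manager). The shortest path runs up from Ansel to Eve and back down to Xander: 1 + 1 = 2 links.

2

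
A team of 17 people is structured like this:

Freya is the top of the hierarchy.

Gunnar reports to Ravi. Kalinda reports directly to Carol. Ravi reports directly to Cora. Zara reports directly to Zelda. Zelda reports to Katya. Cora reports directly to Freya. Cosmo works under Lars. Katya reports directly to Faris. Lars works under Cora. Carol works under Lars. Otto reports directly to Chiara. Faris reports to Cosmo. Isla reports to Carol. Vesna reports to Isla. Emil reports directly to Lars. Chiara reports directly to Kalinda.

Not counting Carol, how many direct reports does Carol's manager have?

2

Carol reports to Lars. Lars's other direct reports are Cosmo, Emil — 2 peers.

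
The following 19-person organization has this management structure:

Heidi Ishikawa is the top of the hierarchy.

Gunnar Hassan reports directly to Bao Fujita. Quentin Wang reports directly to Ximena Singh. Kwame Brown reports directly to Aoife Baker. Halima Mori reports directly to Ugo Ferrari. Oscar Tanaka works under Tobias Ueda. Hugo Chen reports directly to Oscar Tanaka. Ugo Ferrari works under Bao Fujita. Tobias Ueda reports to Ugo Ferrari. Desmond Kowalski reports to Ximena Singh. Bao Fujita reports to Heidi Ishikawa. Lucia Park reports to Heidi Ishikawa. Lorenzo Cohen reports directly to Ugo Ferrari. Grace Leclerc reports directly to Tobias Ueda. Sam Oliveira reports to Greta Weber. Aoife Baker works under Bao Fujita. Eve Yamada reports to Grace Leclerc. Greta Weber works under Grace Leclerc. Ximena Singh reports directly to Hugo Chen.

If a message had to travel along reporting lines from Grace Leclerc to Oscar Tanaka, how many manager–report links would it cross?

Grace Leclerc is 1 level below Tobias Ueda, and Oscar Tanaka is 1 level below Tobias Ueda (their lowest common manager). The shortest path runs up from Grace Leclerc to Tobias Ueda and back down to Oscar Tanaka: 1 + 1 = 2 links.

2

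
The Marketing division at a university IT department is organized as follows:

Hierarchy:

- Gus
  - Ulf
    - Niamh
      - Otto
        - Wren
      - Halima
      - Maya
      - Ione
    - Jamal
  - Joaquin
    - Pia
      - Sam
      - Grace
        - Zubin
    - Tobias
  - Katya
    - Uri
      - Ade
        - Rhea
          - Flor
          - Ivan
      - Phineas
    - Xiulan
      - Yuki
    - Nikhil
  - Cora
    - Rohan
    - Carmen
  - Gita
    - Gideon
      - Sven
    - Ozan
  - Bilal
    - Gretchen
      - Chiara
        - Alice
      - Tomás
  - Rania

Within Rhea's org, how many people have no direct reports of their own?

The people in Rhea's organization with no one reporting to them are Ivan, Flor. That is 2.

2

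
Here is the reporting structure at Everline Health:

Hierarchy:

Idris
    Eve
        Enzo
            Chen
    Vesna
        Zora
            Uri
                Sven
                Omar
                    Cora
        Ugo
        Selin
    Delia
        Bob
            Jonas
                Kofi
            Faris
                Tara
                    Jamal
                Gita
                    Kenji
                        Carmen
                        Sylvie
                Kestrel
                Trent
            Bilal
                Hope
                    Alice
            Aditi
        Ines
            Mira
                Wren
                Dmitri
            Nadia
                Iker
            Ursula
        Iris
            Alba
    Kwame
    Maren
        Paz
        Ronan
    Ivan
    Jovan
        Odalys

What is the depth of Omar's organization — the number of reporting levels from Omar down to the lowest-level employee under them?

The longest chain under Omar runs Omar → Cora, which is 1 level below Omar.

1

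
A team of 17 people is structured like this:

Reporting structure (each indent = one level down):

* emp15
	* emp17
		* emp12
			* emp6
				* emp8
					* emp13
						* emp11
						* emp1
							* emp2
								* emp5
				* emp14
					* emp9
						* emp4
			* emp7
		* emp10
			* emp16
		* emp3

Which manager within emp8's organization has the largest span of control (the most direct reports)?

Direct-report counts within emp8's organization: emp8 has 1; emp13 has 2; emp1 has 1; emp2 has 1. The largest is 2, held by emp13.

emp13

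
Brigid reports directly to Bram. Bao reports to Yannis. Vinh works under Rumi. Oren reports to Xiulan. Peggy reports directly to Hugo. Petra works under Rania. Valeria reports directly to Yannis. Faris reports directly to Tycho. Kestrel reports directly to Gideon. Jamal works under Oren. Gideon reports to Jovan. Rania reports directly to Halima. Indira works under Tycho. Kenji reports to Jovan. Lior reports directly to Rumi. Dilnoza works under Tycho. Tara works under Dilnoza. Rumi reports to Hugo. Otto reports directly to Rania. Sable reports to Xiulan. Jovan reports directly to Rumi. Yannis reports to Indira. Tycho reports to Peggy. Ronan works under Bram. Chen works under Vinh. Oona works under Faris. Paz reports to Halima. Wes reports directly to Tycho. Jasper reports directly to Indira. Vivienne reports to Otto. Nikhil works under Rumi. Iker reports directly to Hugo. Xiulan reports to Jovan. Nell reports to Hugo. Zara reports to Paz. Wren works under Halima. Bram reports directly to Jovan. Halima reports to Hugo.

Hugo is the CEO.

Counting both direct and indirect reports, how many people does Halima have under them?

7

Halima directly manages Paz, Rania, Wren. Under Paz: Zara (1). Under Rania: Petra, Otto, Vivienne (3). Wren has no reports. So Halima's organization is 3 direct reports plus everyone under them: 2 + 4 + 1 = 7.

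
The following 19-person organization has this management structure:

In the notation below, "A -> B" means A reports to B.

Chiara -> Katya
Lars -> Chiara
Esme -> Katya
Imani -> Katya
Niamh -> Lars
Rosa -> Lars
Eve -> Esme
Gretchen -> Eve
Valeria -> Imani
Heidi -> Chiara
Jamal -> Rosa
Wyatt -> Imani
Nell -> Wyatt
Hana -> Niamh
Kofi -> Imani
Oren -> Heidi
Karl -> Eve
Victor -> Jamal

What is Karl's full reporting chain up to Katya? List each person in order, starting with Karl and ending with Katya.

Karl -> Eve -> Esme -> Katya

Karl reports to Eve. Eve reports to Esme. Esme reports to Katya. Katya is at the top.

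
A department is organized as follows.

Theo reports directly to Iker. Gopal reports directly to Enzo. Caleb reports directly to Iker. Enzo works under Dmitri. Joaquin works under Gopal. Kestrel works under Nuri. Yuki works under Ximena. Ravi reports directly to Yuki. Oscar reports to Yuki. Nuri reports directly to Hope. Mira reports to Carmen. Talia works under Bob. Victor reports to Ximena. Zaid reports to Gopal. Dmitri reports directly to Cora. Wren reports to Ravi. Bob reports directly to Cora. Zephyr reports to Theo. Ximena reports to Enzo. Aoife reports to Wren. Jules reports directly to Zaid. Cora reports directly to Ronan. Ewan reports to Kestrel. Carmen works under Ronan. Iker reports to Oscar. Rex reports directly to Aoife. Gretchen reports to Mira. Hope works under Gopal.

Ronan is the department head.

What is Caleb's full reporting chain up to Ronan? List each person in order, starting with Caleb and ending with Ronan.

Caleb reports to Iker. Iker reports to Oscar. Oscar reports to Yuki. Yuki reports to Ximena. Ximena reports to Enzo. Enzo reports to Dmitri. Dmitri reports to Cora. Cora reports to Ronan. Ronan is at the top.

Caleb -> Iker -> Oscar -> Yuki -> Ximena -> Enzo -> Dmitri -> Cora -> Ronan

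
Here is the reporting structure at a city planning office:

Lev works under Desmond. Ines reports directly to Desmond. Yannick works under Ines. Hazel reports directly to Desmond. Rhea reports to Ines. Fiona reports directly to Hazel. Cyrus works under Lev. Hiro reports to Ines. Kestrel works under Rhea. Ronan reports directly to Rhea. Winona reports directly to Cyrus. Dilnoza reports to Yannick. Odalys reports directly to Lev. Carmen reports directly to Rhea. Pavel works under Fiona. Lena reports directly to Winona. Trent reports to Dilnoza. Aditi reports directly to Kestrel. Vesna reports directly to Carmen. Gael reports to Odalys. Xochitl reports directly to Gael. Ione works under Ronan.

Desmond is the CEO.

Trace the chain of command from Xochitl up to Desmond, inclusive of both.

Xochitl -> Gael -> Odalys -> Lev -> Desmond

Xochitl reports to Gael. Gael reports to Odalys. Odalys reports to Lev. Lev reports to Desmond. Desmond is at the top.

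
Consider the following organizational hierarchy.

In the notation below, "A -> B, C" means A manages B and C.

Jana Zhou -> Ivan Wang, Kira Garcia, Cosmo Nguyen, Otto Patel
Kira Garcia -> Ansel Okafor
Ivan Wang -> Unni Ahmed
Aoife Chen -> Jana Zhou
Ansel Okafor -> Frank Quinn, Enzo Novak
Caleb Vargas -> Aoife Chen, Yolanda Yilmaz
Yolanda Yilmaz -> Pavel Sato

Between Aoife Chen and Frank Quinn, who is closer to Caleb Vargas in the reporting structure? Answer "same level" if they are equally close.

Aoife Chen

Aoife Chen is 1 level below Caleb Vargas; Frank Quinn is 5. Aoife Chen is higher.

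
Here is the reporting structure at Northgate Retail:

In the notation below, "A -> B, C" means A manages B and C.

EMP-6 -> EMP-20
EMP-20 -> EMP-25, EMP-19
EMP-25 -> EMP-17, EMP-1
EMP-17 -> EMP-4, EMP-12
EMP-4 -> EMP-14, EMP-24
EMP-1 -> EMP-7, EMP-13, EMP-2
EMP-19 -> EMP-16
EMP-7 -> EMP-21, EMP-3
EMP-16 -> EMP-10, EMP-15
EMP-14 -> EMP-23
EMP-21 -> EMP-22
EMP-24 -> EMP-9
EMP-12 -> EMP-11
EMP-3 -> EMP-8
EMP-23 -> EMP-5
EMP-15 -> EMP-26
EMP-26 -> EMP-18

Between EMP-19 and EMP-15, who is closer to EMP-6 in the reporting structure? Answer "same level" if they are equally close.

EMP-19

EMP-19 is 2 levels below EMP-6; EMP-15 is 4. EMP-19 is higher.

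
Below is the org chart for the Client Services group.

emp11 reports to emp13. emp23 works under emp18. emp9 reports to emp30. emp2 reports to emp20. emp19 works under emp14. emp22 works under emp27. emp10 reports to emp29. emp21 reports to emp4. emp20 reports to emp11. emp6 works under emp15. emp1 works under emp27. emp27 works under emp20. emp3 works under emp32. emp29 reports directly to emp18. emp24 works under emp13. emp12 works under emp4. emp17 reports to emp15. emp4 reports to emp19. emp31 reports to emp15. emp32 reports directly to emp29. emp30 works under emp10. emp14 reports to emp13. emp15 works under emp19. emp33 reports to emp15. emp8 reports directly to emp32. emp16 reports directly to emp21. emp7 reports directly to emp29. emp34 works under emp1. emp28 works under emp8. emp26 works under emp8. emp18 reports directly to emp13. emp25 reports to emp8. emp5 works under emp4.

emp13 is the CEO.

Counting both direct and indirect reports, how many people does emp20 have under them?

5

emp20 directly manages emp27, emp2. Under emp27: emp1, emp34, emp22 (3). emp2 has no reports. So emp20's organization is 2 direct reports plus everyone under them: 4 + 1 = 5.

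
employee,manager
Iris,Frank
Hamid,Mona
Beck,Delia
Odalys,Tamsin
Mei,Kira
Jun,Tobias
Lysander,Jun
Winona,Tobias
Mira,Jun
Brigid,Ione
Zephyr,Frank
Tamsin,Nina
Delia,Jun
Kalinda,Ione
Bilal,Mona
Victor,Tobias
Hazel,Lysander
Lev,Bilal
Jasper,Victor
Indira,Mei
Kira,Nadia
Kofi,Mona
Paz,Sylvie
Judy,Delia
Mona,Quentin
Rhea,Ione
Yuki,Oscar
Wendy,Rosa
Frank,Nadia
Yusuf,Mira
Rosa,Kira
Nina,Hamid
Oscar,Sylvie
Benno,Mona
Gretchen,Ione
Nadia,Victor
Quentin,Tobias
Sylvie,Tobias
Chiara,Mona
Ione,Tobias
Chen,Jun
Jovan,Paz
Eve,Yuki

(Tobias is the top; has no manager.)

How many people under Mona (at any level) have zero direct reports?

5

The people in Mona's organization with no one reporting to them are Lev, Kofi, Benno, Odalys, Chiara. That is 5.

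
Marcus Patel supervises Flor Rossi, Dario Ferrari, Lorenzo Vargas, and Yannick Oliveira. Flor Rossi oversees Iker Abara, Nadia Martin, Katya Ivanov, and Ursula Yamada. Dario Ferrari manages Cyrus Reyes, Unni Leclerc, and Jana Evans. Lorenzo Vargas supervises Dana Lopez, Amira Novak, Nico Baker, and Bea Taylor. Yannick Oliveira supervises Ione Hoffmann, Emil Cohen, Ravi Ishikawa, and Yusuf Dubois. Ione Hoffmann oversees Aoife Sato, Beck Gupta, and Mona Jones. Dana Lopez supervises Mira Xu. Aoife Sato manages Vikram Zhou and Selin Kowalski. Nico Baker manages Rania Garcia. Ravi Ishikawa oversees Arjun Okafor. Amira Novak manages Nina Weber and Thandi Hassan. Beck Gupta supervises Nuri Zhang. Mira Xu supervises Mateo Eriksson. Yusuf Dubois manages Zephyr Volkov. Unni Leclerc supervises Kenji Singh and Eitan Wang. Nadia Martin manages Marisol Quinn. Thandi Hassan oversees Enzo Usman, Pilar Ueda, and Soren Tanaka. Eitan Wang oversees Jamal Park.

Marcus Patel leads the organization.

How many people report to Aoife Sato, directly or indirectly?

2

Aoife Sato directly manages Vikram Zhou, Selin Kowalski. Vikram Zhou has no reports. Selin Kowalski has no reports. So Aoife Sato's organization is 2 direct reports plus everyone under them: 1 + 1 = 2.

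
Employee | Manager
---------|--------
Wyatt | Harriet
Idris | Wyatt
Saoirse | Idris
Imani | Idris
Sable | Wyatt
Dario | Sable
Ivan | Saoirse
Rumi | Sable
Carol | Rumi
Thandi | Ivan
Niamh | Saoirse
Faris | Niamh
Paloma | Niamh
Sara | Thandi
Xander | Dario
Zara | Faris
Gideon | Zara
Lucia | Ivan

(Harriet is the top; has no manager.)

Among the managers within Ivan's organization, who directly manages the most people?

Ivan

Direct-report counts within Ivan's organization: Ivan has 2; Thandi has 1. The largest is 2, held by Ivan.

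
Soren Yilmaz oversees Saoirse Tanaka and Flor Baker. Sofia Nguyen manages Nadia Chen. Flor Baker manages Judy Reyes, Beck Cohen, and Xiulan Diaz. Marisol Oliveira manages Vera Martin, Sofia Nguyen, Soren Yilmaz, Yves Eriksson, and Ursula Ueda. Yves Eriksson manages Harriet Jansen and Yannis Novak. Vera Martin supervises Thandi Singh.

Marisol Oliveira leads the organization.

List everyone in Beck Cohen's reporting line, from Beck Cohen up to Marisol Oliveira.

Beck Cohen -> Flor Baker -> Soren Yilmaz -> Marisol Oliveira

Beck Cohen reports to Flor Baker. Flor Baker reports to Soren Yilmaz. Soren Yilmaz reports to Marisol Oliveira. Marisol Oliveira is at the top.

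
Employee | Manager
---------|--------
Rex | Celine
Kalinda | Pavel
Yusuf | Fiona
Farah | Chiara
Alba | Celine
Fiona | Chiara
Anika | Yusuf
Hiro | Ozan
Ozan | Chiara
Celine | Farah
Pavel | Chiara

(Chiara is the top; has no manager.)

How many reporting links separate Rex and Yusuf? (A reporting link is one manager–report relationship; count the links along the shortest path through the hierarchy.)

5

Rex is 3 levels below Chiara, and Yusuf is 2 levels below Chiara (their lowest common manager). The shortest path runs up from Rex to Chiara and back down to Yusuf: 3 + 2 = 5 links.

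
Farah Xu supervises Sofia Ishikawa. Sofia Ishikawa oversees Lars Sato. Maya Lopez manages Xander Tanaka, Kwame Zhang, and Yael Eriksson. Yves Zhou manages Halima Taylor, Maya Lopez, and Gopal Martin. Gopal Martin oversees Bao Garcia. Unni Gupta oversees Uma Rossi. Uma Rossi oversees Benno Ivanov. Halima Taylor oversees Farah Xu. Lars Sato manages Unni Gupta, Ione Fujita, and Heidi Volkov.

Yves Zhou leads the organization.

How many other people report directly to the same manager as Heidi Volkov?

2

Heidi Volkov reports to Lars Sato. Lars Sato's other direct reports are Unni Gupta, Ione Fujita — 2 peers.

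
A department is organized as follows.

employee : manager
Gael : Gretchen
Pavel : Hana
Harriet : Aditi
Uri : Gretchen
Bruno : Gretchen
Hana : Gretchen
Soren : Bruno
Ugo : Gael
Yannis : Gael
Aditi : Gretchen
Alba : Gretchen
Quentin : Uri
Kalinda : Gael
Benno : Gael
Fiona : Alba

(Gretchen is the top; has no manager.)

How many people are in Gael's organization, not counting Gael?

4

Gael directly manages Benno, Kalinda, Yannis, Ugo. Benno has no reports. Kalinda has no reports. Yannis has no reports. Ugo has no reports. So Gael's organization is 4 direct reports plus everyone under them: 1 + 1 + 1 + 1 = 4.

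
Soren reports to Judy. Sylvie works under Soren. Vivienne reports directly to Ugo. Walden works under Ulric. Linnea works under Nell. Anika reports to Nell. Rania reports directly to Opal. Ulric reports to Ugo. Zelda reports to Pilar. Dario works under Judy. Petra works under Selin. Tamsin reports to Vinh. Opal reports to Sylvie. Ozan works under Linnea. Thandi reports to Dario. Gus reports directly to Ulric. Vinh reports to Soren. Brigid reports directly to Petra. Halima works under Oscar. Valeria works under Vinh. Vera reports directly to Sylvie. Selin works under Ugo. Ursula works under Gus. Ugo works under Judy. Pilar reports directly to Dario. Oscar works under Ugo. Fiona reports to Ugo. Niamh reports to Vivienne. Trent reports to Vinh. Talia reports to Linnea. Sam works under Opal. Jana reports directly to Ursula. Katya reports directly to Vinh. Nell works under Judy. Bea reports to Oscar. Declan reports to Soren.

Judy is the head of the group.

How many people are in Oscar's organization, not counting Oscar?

2

Oscar directly manages Bea, Halima. Bea has no reports. Halima has no reports. So Oscar's organization is 2 direct reports plus everyone under them: 1 + 1 = 2.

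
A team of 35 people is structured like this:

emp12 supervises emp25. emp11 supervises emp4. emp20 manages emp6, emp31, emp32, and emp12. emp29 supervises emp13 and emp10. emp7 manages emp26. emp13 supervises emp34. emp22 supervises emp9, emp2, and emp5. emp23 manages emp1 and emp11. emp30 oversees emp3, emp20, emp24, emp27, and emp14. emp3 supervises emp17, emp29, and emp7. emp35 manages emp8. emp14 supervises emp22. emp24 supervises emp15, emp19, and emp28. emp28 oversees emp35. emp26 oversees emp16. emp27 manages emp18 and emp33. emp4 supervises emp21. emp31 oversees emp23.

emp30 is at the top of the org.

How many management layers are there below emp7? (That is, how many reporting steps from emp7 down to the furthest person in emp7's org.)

The longest chain under emp7 runs emp7 → emp26 → emp16, which is 2 levels below emp7.

2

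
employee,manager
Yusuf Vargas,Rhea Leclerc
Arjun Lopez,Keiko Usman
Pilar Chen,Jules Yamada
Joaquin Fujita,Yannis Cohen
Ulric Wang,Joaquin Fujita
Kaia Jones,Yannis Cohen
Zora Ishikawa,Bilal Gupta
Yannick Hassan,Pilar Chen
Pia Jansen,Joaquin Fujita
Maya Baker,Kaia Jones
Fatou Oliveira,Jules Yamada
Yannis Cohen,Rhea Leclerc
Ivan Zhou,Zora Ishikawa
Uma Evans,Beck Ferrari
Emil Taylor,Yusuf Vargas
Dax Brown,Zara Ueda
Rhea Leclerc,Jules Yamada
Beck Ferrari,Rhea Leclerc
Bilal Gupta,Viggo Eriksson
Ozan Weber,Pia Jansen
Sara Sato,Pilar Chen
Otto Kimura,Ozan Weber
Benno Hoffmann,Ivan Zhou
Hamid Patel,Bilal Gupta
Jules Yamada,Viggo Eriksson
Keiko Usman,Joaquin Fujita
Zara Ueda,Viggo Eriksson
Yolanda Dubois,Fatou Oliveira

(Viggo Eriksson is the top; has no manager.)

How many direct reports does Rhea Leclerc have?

3

Rhea Leclerc directly manages Yannis Cohen, Beck Ferrari, Yusuf Vargas. That is 3 direct reports.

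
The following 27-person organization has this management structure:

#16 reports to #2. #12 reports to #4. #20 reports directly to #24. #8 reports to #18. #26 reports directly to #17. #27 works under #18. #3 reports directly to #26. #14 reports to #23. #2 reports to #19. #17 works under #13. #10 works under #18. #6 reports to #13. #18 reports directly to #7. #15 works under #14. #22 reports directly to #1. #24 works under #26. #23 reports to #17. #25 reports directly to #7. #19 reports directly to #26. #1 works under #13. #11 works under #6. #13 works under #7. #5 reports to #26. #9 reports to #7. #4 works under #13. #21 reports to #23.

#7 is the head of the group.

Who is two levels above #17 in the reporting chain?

#17 reports to #13, and #13 reports to #7. So #17's skip-level manager is #7.

#7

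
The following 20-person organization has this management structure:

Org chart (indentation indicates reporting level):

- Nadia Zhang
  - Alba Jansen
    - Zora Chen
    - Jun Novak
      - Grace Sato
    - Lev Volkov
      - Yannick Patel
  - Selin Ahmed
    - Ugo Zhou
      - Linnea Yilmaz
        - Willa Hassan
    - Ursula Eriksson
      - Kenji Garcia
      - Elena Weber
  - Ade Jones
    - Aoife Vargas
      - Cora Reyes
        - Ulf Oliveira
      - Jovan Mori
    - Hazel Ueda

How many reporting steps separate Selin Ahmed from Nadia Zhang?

Chain from Selin Ahmed up to Nadia Zhang: Selin Ahmed → Nadia Zhang. That is 1 step up, so Selin Ahmed is 1 level below Nadia Zhang.

1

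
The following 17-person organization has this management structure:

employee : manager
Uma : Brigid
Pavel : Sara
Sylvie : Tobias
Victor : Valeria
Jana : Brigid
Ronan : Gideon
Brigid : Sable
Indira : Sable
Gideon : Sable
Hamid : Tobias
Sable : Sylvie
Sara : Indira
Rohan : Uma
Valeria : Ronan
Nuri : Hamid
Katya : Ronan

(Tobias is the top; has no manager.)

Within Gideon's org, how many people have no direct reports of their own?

2

The people in Gideon's organization with no one reporting to them are Victor, Katya. That is 2.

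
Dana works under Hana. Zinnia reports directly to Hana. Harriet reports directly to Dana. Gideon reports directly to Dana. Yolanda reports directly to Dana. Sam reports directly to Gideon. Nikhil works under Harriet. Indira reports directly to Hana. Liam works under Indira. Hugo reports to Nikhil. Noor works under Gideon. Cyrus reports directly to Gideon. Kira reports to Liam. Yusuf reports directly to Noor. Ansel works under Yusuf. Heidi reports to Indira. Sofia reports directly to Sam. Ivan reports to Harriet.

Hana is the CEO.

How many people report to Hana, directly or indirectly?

Hana directly manages Dana, Zinnia, Indira. Under Dana: Yolanda, Gideon, Cyrus, Noor, Yusuf, Ansel, Sam, Sofia, Harriet, Ivan, Nikhil, Hugo (12). Zinnia has no reports. Under Indira: Heidi, Liam, Kira (3). So Hana's organization is 3 direct reports plus everyone under them: 13 + 1 + 4 = 18.

18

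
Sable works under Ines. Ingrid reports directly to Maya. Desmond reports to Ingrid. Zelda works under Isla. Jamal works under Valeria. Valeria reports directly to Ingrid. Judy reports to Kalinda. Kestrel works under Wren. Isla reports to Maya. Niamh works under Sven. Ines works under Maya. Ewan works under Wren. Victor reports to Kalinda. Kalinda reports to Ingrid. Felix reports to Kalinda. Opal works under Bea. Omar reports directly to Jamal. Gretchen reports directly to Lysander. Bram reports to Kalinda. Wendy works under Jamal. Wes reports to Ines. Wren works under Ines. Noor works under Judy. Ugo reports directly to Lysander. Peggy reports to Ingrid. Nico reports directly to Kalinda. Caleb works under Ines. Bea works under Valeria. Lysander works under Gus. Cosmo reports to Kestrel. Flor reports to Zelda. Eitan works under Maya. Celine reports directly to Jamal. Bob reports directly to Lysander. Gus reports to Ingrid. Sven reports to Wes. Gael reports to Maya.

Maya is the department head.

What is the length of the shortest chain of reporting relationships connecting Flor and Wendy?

Flor is 3 levels below Maya, and Wendy is 4 levels below Maya (their lowest common manager). The shortest path runs up from Flor to Maya and back down to Wendy: 3 + 4 = 7 links.

7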